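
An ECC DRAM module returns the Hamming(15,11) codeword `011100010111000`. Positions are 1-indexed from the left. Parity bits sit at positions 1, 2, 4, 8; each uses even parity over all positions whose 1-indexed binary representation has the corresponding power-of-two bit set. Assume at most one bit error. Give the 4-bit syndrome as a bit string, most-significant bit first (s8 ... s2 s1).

0000

s1: b1⊕b3⊕b5⊕b7⊕b9⊕b11⊕b13⊕b15 = 0⊕1⊕0⊕0⊕0⊕1⊕0⊕0 = 0
s2: b2⊕b3⊕b6⊕b7⊕b10⊕b11⊕b14⊕b15 = 1⊕1⊕0⊕0⊕1⊕1⊕0⊕0 = 0
s4: b4⊕b5⊕b6⊕b7⊕b12⊕b13⊕b14⊕b15 = 1⊕0⊕0⊕0⊕1⊕0⊕0⊕0 = 0
s8: b8⊕b9⊕b10⊕b11⊕b12⊕b13⊕b14⊕b15 = 1⊕0⊕1⊕1⊕1⊕0⊕0⊕0 = 0
Syndrome (s8...s1) = 0000 → position 0 (no error).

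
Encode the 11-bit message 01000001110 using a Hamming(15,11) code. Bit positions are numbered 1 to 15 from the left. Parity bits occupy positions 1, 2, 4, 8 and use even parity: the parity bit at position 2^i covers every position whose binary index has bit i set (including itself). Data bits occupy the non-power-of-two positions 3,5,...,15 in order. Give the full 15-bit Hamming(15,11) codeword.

010010010001110

Place data bits at non-power-of-two positions: b3=0, b5=1, b6=0, b7=0, b9=0, b10=0, b11=0, b12=1, b13=1, b14=1, b15=0.
p1 = XOR of data positions {3,5,7,9,11,13,15} = 0⊕1⊕0⊕0⊕0⊕1⊕0 = 0
p2 = XOR of data positions {3,6,7,10,11,14,15} = 0⊕0⊕0⊕0⊕0⊕1⊕0 = 1
p4 = XOR of data positions {5,6,7,12,13,14,15} = 1⊕0⊕0⊕1⊕1⊕1⊕0 = 0
p8 = XOR of data positions {9,10,11,12,13,14,15} = 0⊕0⊕0⊕1⊕1⊕1⊕0 = 1
Codeword b1..b15 = 010010010001110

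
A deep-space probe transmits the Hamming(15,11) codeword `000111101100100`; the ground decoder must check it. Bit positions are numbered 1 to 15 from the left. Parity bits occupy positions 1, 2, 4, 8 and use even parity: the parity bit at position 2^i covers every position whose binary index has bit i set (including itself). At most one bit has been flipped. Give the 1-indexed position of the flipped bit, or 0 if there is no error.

14

s1: b1⊕b3⊕b5⊕b7⊕b9⊕b11⊕b13⊕b15 = 0⊕0⊕1⊕1⊕1⊕0⊕1⊕0 = 0
s2: b2⊕b3⊕b6⊕b7⊕b10⊕b11⊕b14⊕b15 = 0⊕0⊕1⊕1⊕1⊕0⊕0⊕0 = 1
s4: b4⊕b5⊕b6⊕b7⊕b12⊕b13⊕b14⊕b15 = 1⊕1⊕1⊕1⊕0⊕1⊕0⊕0 = 1
s8: b8⊕b9⊕b10⊕b11⊕b12⊕b13⊕b14⊕b15 = 0⊕1⊕1⊕0⊕0⊕1⊕0⊕0 = 1
Syndrome (s8...s1) = 1110 → position 14.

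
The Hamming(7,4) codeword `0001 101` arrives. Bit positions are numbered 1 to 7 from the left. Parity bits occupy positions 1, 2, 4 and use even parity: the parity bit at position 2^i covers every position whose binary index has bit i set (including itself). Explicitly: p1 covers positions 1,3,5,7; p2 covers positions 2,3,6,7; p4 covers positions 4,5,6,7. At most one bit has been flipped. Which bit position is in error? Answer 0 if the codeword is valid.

s1: b1⊕b3⊕b5⊕b7 = 0⊕0⊕1⊕1 = 0
s2: b2⊕b3⊕b6⊕b7 = 0⊕0⊕0⊕1 = 1
s4: b4⊕b5⊕b6⊕b7 = 1⊕1⊕0⊕1 = 1
Syndrome (s4...s1) = 110 → position 6.

6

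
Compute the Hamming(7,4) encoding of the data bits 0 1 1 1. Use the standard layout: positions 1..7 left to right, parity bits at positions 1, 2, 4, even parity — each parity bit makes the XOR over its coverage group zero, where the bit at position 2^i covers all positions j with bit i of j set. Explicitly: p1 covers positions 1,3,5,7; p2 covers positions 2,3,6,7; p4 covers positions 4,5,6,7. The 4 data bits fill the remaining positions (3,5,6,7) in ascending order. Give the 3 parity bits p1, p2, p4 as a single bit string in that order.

001

Place data bits at non-power-of-two positions: b3=0, b5=1, b6=1, b7=1.
p1 = XOR of data positions {3,5,7} = 0⊕1⊕1 = 0
p2 = XOR of data positions {3,6,7} = 0⊕1⊕1 = 0
p4 = XOR of data positions {5,6,7} = 1⊕1⊕1 = 1
Parity bits p1,p2,p4 = 001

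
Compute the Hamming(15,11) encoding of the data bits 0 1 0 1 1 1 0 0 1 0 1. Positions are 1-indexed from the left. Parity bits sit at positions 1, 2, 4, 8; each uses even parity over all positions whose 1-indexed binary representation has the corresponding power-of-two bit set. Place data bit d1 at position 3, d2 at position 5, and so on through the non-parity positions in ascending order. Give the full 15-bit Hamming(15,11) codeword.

110010101100101

Place data bits at non-power-of-two positions: b3=0, b5=1, b6=0, b7=1, b9=1, b10=1, b11=0, b12=0, b13=1, b14=0, b15=1.
p1 = XOR of data positions {3,5,7,9,11,13,15} = 0⊕1⊕1⊕1⊕0⊕1⊕1 = 1
p2 = XOR of data positions {3,6,7,10,11,14,15} = 0⊕0⊕1⊕1⊕0⊕0⊕1 = 1
p4 = XOR of data positions {5,6,7,12,13,14,15} = 1⊕0⊕1⊕0⊕1⊕0⊕1 = 0
p8 = XOR of data positions {9,10,11,12,13,14,15} = 1⊕1⊕0⊕0⊕1⊕0⊕1 = 0
Codeword b1..b15 = 110010101100101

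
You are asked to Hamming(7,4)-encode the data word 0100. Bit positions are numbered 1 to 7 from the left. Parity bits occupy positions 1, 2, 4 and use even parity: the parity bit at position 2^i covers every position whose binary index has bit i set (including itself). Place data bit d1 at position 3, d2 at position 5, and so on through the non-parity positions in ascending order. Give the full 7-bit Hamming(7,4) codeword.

Place data bits at non-power-of-two positions: b3=0, b5=1, b6=0, b7=0.
p1 = XOR of data positions {3,5,7} = 0⊕1⊕0 = 1
p2 = XOR of data positions {3,6,7} = 0⊕0⊕0 = 0
p4 = XOR of data positions {5,6,7} = 1⊕0⊕0 = 1
Codeword b1..b7 = 1001100

1001100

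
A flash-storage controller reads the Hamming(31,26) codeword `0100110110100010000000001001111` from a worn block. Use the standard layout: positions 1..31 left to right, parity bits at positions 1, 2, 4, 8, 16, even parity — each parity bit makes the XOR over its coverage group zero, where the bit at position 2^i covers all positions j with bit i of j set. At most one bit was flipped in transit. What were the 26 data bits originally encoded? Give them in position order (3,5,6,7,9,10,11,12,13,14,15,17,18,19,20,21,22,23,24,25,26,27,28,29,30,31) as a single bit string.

01101010001000000001001011

s1: b1⊕b3⊕b5⊕b7⊕b9⊕b11⊕b13⊕b15⊕b17⊕b19⊕b21⊕b23⊕b25⊕b27⊕b29⊕b31 = 0⊕0⊕1⊕0⊕1⊕1⊕0⊕1⊕0⊕0⊕0⊕0⊕1⊕0⊕1⊕1 = 1
s2: b2⊕b3⊕b6⊕b7⊕b10⊕b11⊕b14⊕b15⊕b18⊕b19⊕b22⊕b23⊕b26⊕b27⊕b30⊕b31 = 1⊕0⊕1⊕0⊕0⊕1⊕0⊕1⊕0⊕0⊕0⊕0⊕0⊕0⊕1⊕1 = 0
s4: b4⊕b5⊕b6⊕b7⊕b12⊕b13⊕b14⊕b15⊕b20⊕b21⊕b22⊕b23⊕b28⊕b29⊕b30⊕b31 = 0⊕1⊕1⊕0⊕0⊕0⊕0⊕1⊕0⊕0⊕0⊕0⊕1⊕1⊕1⊕1 = 1
s8: b8⊕b9⊕b10⊕b11⊕b12⊕b13⊕b14⊕b15⊕b24⊕b25⊕b26⊕b27⊕b28⊕b29⊕b30⊕b31 = 1⊕1⊕0⊕1⊕0⊕0⊕0⊕1⊕0⊕1⊕0⊕0⊕1⊕1⊕1⊕1 = 1
s16: b16⊕b17⊕b18⊕b19⊕b20⊕b21⊕b22⊕b23⊕b24⊕b25⊕b26⊕b27⊕b28⊕b29⊕b30⊕b31 = 0⊕0⊕0⊕0⊕0⊕0⊕0⊕0⊕0⊕1⊕0⊕0⊕1⊕1⊕1⊕1 = 1
Syndrome (s16...s1) = 11101 → position 29.
Flip bit 29: corrected codeword = 0100110110100010000000001001011
Data bits at positions 3,5,6,7,9,10,11,12,13,14,15,17,18,19,20,21,22,23,24,25,26,27,28,29,30,31: 01101010001000000001001011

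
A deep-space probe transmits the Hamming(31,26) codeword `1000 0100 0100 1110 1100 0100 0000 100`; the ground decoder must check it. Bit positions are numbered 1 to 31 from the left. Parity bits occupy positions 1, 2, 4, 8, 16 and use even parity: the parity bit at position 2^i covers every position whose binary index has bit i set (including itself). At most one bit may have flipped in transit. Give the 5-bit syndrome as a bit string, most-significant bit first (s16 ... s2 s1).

s1: b1⊕b3⊕b5⊕b7⊕b9⊕b11⊕b13⊕b15⊕b17⊕b19⊕b21⊕b23⊕b25⊕b27⊕b29⊕b31 = 1⊕0⊕0⊕0⊕0⊕0⊕1⊕1⊕1⊕0⊕0⊕0⊕0⊕0⊕1⊕0 = 1
s2: b2⊕b3⊕b6⊕b7⊕b10⊕b11⊕b14⊕b15⊕b18⊕b19⊕b22⊕b23⊕b26⊕b27⊕b30⊕b31 = 0⊕0⊕1⊕0⊕1⊕0⊕1⊕1⊕1⊕0⊕1⊕0⊕0⊕0⊕0⊕0 = 0
s4: b4⊕b5⊕b6⊕b7⊕b12⊕b13⊕b14⊕b15⊕b20⊕b21⊕b22⊕b23⊕b28⊕b29⊕b30⊕b31 = 0⊕0⊕1⊕0⊕0⊕1⊕1⊕1⊕0⊕0⊕1⊕0⊕0⊕1⊕0⊕0 = 0
s8: b8⊕b9⊕b10⊕b11⊕b12⊕b13⊕b14⊕b15⊕b24⊕b25⊕b26⊕b27⊕b28⊕b29⊕b30⊕b31 = 0⊕0⊕1⊕0⊕0⊕1⊕1⊕1⊕0⊕0⊕0⊕0⊕0⊕1⊕0⊕0 = 1
s16: b16⊕b17⊕b18⊕b19⊕b20⊕b21⊕b22⊕b23⊕b24⊕b25⊕b26⊕b27⊕b28⊕b29⊕b30⊕b31 = 0⊕1⊕1⊕0⊕0⊕0⊕1⊕0⊕0⊕0⊕0⊕0⊕0⊕1⊕0⊕0 = 0
Syndrome (s16...s1) = 01001 → position 9.

01001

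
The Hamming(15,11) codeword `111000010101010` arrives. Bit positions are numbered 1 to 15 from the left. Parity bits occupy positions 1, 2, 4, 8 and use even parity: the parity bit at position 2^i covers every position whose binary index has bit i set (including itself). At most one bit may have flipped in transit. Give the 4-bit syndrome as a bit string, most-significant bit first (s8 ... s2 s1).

s1: b1⊕b3⊕b5⊕b7⊕b9⊕b11⊕b13⊕b15 = 1⊕1⊕0⊕0⊕0⊕0⊕0⊕0 = 0
s2: b2⊕b3⊕b6⊕b7⊕b10⊕b11⊕b14⊕b15 = 1⊕1⊕0⊕0⊕1⊕0⊕1⊕0 = 0
s4: b4⊕b5⊕b6⊕b7⊕b12⊕b13⊕b14⊕b15 = 0⊕0⊕0⊕0⊕1⊕0⊕1⊕0 = 0
s8: b8⊕b9⊕b10⊕b11⊕b12⊕b13⊕b14⊕b15 = 1⊕0⊕1⊕0⊕1⊕0⊕1⊕0 = 0
Syndrome (s8...s1) = 0000 → position 0 (no error).

0000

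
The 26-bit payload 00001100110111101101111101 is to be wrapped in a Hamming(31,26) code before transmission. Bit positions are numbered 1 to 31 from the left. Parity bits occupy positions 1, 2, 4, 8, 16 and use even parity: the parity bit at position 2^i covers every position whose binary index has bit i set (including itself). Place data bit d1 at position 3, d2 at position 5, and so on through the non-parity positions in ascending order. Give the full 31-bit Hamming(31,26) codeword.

1100000011001100111101101111101

Place data bits at non-power-of-two positions: b3=0, b5=0, b6=0, b7=0, b9=1, b10=1, b11=0, b12=0, b13=1, b14=1, b15=0, b17=1, b18=1, b19=1, b20=1, b21=0, b22=1, b23=1, b24=0, b25=1, b26=1, b27=1, b28=1, b29=1, b30=0, b31=1.
p1 = XOR of data positions {3,5,7,9,11,13,15,17,19,21,23,25,27,29,31} = 0⊕0⊕0⊕1⊕0⊕1⊕0⊕1⊕1⊕0⊕1⊕1⊕1⊕1⊕1 = 1
p2 = XOR of data positions {3,6,7,10,11,14,15,18,19,22,23,26,27,30,31} = 0⊕0⊕0⊕1⊕0⊕1⊕0⊕1⊕1⊕1⊕1⊕1⊕1⊕0⊕1 = 1
p4 = XOR of data positions {5,6,7,12,13,14,15,20,21,22,23,28,29,30,31} = 0⊕0⊕0⊕0⊕1⊕1⊕0⊕1⊕0⊕1⊕1⊕1⊕1⊕0⊕1 = 0
p8 = XOR of data positions {9,10,11,12,13,14,15,24,25,26,27,28,29,30,31} = 1⊕1⊕0⊕0⊕1⊕1⊕0⊕0⊕1⊕1⊕1⊕1⊕1⊕0⊕1 = 0
p16 = XOR of data positions {17,18,19,20,21,22,23,24,25,26,27,28,29,30,31} = 1⊕1⊕1⊕1⊕0⊕1⊕1⊕0⊕1⊕1⊕1⊕1⊕1⊕0⊕1 = 0
Codeword b1..b31 = 1100000011001100111101101111101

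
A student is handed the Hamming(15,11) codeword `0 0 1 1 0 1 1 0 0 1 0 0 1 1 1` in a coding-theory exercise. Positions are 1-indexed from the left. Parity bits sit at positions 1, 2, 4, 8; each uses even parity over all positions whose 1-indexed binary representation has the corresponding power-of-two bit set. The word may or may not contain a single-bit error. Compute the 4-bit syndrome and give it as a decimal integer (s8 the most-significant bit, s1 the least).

s1: b1⊕b3⊕b5⊕b7⊕b9⊕b11⊕b13⊕b15 = 0⊕1⊕0⊕1⊕0⊕0⊕1⊕1 = 0
s2: b2⊕b3⊕b6⊕b7⊕b10⊕b11⊕b14⊕b15 = 0⊕1⊕1⊕1⊕1⊕0⊕1⊕1 = 0
s4: b4⊕b5⊕b6⊕b7⊕b12⊕b13⊕b14⊕b15 = 1⊕0⊕1⊕1⊕0⊕1⊕1⊕1 = 0
s8: b8⊕b9⊕b10⊕b11⊕b12⊕b13⊕b14⊕b15 = 0⊕0⊕1⊕0⊕0⊕1⊕1⊕1 = 0
Syndrome (s8...s1) = 0000 → position 0 (no error).

0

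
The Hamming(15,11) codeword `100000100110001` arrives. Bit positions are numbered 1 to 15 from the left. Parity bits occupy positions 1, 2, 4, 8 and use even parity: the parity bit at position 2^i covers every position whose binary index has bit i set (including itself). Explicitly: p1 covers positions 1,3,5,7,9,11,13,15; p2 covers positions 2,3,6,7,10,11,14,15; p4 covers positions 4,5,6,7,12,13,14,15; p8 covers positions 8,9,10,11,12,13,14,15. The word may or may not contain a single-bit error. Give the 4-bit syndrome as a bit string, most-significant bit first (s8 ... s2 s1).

s1: b1⊕b3⊕b5⊕b7⊕b9⊕b11⊕b13⊕b15 = 1⊕0⊕0⊕1⊕0⊕1⊕0⊕1 = 0
s2: b2⊕b3⊕b6⊕b7⊕b10⊕b11⊕b14⊕b15 = 0⊕0⊕0⊕1⊕1⊕1⊕0⊕1 = 0
s4: b4⊕b5⊕b6⊕b7⊕b12⊕b13⊕b14⊕b15 = 0⊕0⊕0⊕1⊕0⊕0⊕0⊕1 = 0
s8: b8⊕b9⊕b10⊕b11⊕b12⊕b13⊕b14⊕b15 = 0⊕0⊕1⊕1⊕0⊕0⊕0⊕1 = 1
Syndrome (s8...s1) = 1000 → position 8.

1000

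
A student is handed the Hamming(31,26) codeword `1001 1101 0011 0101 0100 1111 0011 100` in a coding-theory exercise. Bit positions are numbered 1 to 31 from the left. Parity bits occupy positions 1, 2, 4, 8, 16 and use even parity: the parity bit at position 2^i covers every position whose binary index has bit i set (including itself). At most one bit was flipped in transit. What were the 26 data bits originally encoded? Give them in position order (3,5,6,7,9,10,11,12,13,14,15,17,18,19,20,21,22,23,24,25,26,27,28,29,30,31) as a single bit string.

01100011010011011110011100

s1: b1⊕b3⊕b5⊕b7⊕b9⊕b11⊕b13⊕b15⊕b17⊕b19⊕b21⊕b23⊕b25⊕b27⊕b29⊕b31 = 1⊕0⊕1⊕0⊕0⊕1⊕0⊕0⊕0⊕0⊕1⊕1⊕0⊕1⊕1⊕0 = 1
s2: b2⊕b3⊕b6⊕b7⊕b10⊕b11⊕b14⊕b15⊕b18⊕b19⊕b22⊕b23⊕b26⊕b27⊕b30⊕b31 = 0⊕0⊕1⊕0⊕0⊕1⊕1⊕0⊕1⊕0⊕1⊕1⊕0⊕1⊕0⊕0 = 1
s4: b4⊕b5⊕b6⊕b7⊕b12⊕b13⊕b14⊕b15⊕b20⊕b21⊕b22⊕b23⊕b28⊕b29⊕b30⊕b31 = 1⊕1⊕1⊕0⊕1⊕0⊕1⊕0⊕0⊕1⊕1⊕1⊕1⊕1⊕0⊕0 = 0
s8: b8⊕b9⊕b10⊕b11⊕b12⊕b13⊕b14⊕b15⊕b24⊕b25⊕b26⊕b27⊕b28⊕b29⊕b30⊕b31 = 1⊕0⊕0⊕1⊕1⊕0⊕1⊕0⊕1⊕0⊕0⊕1⊕1⊕1⊕0⊕0 = 0
s16: b16⊕b17⊕b18⊕b19⊕b20⊕b21⊕b22⊕b23⊕b24⊕b25⊕b26⊕b27⊕b28⊕b29⊕b30⊕b31 = 1⊕0⊕1⊕0⊕0⊕1⊕1⊕1⊕1⊕0⊕0⊕1⊕1⊕1⊕0⊕0 = 1
Syndrome (s16...s1) = 10011 → position 19.
Flip bit 19: corrected codeword = 1001110100110101011011110011100
Data bits at positions 3,5,6,7,9,10,11,12,13,14,15,17,18,19,20,21,22,23,24,25,26,27,28,29,30,31: 01100011010011011110011100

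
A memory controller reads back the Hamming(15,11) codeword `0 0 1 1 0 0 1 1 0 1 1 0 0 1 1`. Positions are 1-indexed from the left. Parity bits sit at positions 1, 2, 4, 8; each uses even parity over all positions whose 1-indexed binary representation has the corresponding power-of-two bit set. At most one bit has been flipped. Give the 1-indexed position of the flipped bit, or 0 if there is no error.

s1: b1⊕b3⊕b5⊕b7⊕b9⊕b11⊕b13⊕b15 = 0⊕1⊕0⊕1⊕0⊕1⊕0⊕1 = 0
s2: b2⊕b3⊕b6⊕b7⊕b10⊕b11⊕b14⊕b15 = 0⊕1⊕0⊕1⊕1⊕1⊕1⊕1 = 0
s4: b4⊕b5⊕b6⊕b7⊕b12⊕b13⊕b14⊕b15 = 1⊕0⊕0⊕1⊕0⊕0⊕1⊕1 = 0
s8: b8⊕b9⊕b10⊕b11⊕b12⊕b13⊕b14⊕b15 = 1⊕0⊕1⊕1⊕0⊕0⊕1⊕1 = 1
Syndrome (s8...s1) = 1000 → position 8.

8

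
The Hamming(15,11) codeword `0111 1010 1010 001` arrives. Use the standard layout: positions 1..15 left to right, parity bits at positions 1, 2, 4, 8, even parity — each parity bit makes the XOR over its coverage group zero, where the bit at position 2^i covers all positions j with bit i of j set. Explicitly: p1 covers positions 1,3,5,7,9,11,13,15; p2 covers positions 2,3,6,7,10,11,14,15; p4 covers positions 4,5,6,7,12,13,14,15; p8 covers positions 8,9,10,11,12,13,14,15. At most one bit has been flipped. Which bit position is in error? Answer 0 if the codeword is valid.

s1: b1⊕b3⊕b5⊕b7⊕b9⊕b11⊕b13⊕b15 = 0⊕1⊕1⊕1⊕1⊕1⊕0⊕1 = 0
s2: b2⊕b3⊕b6⊕b7⊕b10⊕b11⊕b14⊕b15 = 1⊕1⊕0⊕1⊕0⊕1⊕0⊕1 = 1
s4: b4⊕b5⊕b6⊕b7⊕b12⊕b13⊕b14⊕b15 = 1⊕1⊕0⊕1⊕0⊕0⊕0⊕1 = 0
s8: b8⊕b9⊕b10⊕b11⊕b12⊕b13⊕b14⊕b15 = 0⊕1⊕0⊕1⊕0⊕0⊕0⊕1 = 1
Syndrome (s8...s1) = 1010 → position 10.

10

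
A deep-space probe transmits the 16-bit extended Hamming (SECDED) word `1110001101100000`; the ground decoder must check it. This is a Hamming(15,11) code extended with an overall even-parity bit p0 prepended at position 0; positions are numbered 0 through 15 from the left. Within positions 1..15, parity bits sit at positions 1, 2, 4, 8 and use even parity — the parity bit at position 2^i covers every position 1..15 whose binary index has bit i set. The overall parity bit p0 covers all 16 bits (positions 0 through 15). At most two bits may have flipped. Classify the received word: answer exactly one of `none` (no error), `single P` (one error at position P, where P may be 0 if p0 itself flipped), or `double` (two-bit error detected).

s1: b1⊕b3⊕b5⊕b7⊕b9⊕b11⊕b13⊕b15 = 1⊕0⊕0⊕1⊕1⊕0⊕0⊕0 = 1
s2: b2⊕b3⊕b6⊕b7⊕b10⊕b11⊕b14⊕b15 = 1⊕0⊕1⊕1⊕1⊕0⊕0⊕0 = 0
s4: b4⊕b5⊕b6⊕b7⊕b12⊕b13⊕b14⊕b15 = 0⊕0⊕1⊕1⊕0⊕0⊕0⊕0 = 0
s8: b8⊕b9⊕b10⊕b11⊕b12⊕b13⊕b14⊕b15 = 0⊕1⊕1⊕0⊕0⊕0⊕0⊕0 = 0
Syndrome (s8...s1) = 0001 → position 1.
Overall parity (XOR of all 16 bits, including p0): 1⊕1⊕1⊕0⊕0⊕0⊕1⊕1⊕0⊕1⊕1⊕0⊕0⊕0⊕0⊕0 = 1
Overall=1, syndrome position=1 → single-bit error at position 1.

single 1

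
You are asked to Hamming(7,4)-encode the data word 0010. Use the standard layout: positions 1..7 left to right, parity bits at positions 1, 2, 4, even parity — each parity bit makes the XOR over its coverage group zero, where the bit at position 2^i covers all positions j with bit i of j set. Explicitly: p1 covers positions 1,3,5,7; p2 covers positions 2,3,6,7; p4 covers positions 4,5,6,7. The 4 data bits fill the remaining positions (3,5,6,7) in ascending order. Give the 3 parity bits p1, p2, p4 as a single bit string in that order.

011

Place data bits at non-power-of-two positions: b3=0, b5=0, b6=1, b7=0.
p1 = XOR of data positions {3,5,7} = 0⊕0⊕0 = 0
p2 = XOR of data positions {3,6,7} = 0⊕1⊕0 = 1
p4 = XOR of data positions {5,6,7} = 0⊕1⊕0 = 1
Parity bits p1,p2,p4 = 011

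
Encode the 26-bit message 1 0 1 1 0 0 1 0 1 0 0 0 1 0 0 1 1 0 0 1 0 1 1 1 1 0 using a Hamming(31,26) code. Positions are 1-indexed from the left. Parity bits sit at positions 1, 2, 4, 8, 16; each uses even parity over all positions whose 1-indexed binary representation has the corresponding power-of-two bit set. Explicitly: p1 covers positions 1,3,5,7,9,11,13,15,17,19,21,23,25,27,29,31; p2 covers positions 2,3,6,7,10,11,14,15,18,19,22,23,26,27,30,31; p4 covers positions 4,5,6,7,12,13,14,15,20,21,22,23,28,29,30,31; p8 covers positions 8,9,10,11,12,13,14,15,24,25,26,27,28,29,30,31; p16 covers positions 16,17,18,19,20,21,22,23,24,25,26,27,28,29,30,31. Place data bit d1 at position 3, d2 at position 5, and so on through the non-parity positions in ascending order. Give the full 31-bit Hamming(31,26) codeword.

Place data bits at non-power-of-two positions: b3=1, b5=0, b6=1, b7=1, b9=0, b10=0, b11=1, b12=0, b13=1, b14=0, b15=0, b17=0, b18=1, b19=0, b20=0, b21=1, b22=1, b23=0, b24=0, b25=1, b26=0, b27=1, b28=1, b29=1, b30=1, b31=0.
p1 = XOR of data positions {3,5,7,9,11,13,15,17,19,21,23,25,27,29,31} = 1⊕0⊕1⊕0⊕1⊕1⊕0⊕0⊕0⊕1⊕0⊕1⊕1⊕1⊕0 = 0
p2 = XOR of data positions {3,6,7,10,11,14,15,18,19,22,23,26,27,30,31} = 1⊕1⊕1⊕0⊕1⊕0⊕0⊕1⊕0⊕1⊕0⊕0⊕1⊕1⊕0 = 0
p4 = XOR of data positions {5,6,7,12,13,14,15,20,21,22,23,28,29,30,31} = 0⊕1⊕1⊕0⊕1⊕0⊕0⊕0⊕1⊕1⊕0⊕1⊕1⊕1⊕0 = 0
p8 = XOR of data positions {9,10,11,12,13,14,15,24,25,26,27,28,29,30,31} = 0⊕0⊕1⊕0⊕1⊕0⊕0⊕0⊕1⊕0⊕1⊕1⊕1⊕1⊕0 = 1
p16 = XOR of data positions {17,18,19,20,21,22,23,24,25,26,27,28,29,30,31} = 0⊕1⊕0⊕0⊕1⊕1⊕0⊕0⊕1⊕0⊕1⊕1⊕1⊕1⊕0 = 0
Codeword b1..b31 = 0010011100101000010011001011110

0010011100101000010011001011110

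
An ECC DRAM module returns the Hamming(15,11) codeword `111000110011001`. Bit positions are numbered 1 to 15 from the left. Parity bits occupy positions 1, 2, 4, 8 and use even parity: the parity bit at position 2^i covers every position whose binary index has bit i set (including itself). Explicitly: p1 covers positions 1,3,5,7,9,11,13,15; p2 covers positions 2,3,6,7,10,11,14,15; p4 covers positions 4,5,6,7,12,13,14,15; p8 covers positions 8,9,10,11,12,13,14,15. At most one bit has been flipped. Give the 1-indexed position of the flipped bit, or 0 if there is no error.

s1: b1⊕b3⊕b5⊕b7⊕b9⊕b11⊕b13⊕b15 = 1⊕1⊕0⊕1⊕0⊕1⊕0⊕1 = 1
s2: b2⊕b3⊕b6⊕b7⊕b10⊕b11⊕b14⊕b15 = 1⊕1⊕0⊕1⊕0⊕1⊕0⊕1 = 1
s4: b4⊕b5⊕b6⊕b7⊕b12⊕b13⊕b14⊕b15 = 0⊕0⊕0⊕1⊕1⊕0⊕0⊕1 = 1
s8: b8⊕b9⊕b10⊕b11⊕b12⊕b13⊕b14⊕b15 = 1⊕0⊕0⊕1⊕1⊕0⊕0⊕1 = 0
Syndrome (s8...s1) = 0111 → position 7.

7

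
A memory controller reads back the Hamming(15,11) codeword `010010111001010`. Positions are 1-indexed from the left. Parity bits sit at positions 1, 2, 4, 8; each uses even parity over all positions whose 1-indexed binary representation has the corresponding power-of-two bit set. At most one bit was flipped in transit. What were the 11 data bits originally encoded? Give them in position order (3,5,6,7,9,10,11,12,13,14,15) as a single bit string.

11011001010

s1: b1⊕b3⊕b5⊕b7⊕b9⊕b11⊕b13⊕b15 = 0⊕0⊕1⊕1⊕1⊕0⊕0⊕0 = 1
s2: b2⊕b3⊕b6⊕b7⊕b10⊕b11⊕b14⊕b15 = 1⊕0⊕0⊕1⊕0⊕0⊕1⊕0 = 1
s4: b4⊕b5⊕b6⊕b7⊕b12⊕b13⊕b14⊕b15 = 0⊕1⊕0⊕1⊕1⊕0⊕1⊕0 = 0
s8: b8⊕b9⊕b10⊕b11⊕b12⊕b13⊕b14⊕b15 = 1⊕1⊕0⊕0⊕1⊕0⊕1⊕0 = 0
Syndrome (s8...s1) = 0011 → position 3.
Flip bit 3: corrected codeword = 011010111001010
Data bits at positions 3,5,6,7,9,10,11,12,13,14,15: 11011001010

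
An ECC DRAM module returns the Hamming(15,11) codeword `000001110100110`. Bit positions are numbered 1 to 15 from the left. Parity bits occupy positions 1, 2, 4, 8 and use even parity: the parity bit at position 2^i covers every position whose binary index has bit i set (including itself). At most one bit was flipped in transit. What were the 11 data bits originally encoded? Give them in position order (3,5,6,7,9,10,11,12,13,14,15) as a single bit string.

s1: b1⊕b3⊕b5⊕b7⊕b9⊕b11⊕b13⊕b15 = 0⊕0⊕0⊕1⊕0⊕0⊕1⊕0 = 0
s2: b2⊕b3⊕b6⊕b7⊕b10⊕b11⊕b14⊕b15 = 0⊕0⊕1⊕1⊕1⊕0⊕1⊕0 = 0
s4: b4⊕b5⊕b6⊕b7⊕b12⊕b13⊕b14⊕b15 = 0⊕0⊕1⊕1⊕0⊕1⊕1⊕0 = 0
s8: b8⊕b9⊕b10⊕b11⊕b12⊕b13⊕b14⊕b15 = 1⊕0⊕1⊕0⊕0⊕1⊕1⊕0 = 0
Syndrome (s8...s1) = 0000 → position 0 (no error).
No correction needed.
Data bits at positions 3,5,6,7,9,10,11,12,13,14,15: 00110100110

00110100110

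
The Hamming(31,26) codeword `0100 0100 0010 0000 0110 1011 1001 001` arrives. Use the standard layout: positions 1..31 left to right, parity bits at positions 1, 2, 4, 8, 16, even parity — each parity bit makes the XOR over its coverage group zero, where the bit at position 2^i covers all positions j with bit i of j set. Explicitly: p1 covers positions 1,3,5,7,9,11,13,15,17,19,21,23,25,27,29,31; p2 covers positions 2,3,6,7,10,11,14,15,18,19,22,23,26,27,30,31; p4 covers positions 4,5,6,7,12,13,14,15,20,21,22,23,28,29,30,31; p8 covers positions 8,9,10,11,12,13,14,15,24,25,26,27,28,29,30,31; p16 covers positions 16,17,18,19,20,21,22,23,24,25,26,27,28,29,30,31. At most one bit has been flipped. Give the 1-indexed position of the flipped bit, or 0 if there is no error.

s1: b1⊕b3⊕b5⊕b7⊕b9⊕b11⊕b13⊕b15⊕b17⊕b19⊕b21⊕b23⊕b25⊕b27⊕b29⊕b31 = 0⊕0⊕0⊕0⊕0⊕1⊕0⊕0⊕0⊕1⊕1⊕1⊕1⊕0⊕0⊕1 = 0
s2: b2⊕b3⊕b6⊕b7⊕b10⊕b11⊕b14⊕b15⊕b18⊕b19⊕b22⊕b23⊕b26⊕b27⊕b30⊕b31 = 1⊕0⊕1⊕0⊕0⊕1⊕0⊕0⊕1⊕1⊕0⊕1⊕0⊕0⊕0⊕1 = 1
s4: b4⊕b5⊕b6⊕b7⊕b12⊕b13⊕b14⊕b15⊕b20⊕b21⊕b22⊕b23⊕b28⊕b29⊕b30⊕b31 = 0⊕0⊕1⊕0⊕0⊕0⊕0⊕0⊕0⊕1⊕0⊕1⊕1⊕0⊕0⊕1 = 1
s8: b8⊕b9⊕b10⊕b11⊕b12⊕b13⊕b14⊕b15⊕b24⊕b25⊕b26⊕b27⊕b28⊕b29⊕b30⊕b31 = 0⊕0⊕0⊕1⊕0⊕0⊕0⊕0⊕1⊕1⊕0⊕0⊕1⊕0⊕0⊕1 = 1
s16: b16⊕b17⊕b18⊕b19⊕b20⊕b21⊕b22⊕b23⊕b24⊕b25⊕b26⊕b27⊕b28⊕b29⊕b30⊕b31 = 0⊕0⊕1⊕1⊕0⊕1⊕0⊕1⊕1⊕1⊕0⊕0⊕1⊕0⊕0⊕1 = 0
Syndrome (s16...s1) = 01110 → position 14.

14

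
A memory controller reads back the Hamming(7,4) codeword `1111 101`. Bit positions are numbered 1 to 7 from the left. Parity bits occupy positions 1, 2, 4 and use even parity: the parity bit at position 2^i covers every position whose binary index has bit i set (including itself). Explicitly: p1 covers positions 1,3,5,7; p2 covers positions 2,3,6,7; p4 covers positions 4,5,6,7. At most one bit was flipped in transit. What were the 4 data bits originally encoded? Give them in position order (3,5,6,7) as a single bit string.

1111

s1: b1⊕b3⊕b5⊕b7 = 1⊕1⊕1⊕1 = 0
s2: b2⊕b3⊕b6⊕b7 = 1⊕1⊕0⊕1 = 1
s4: b4⊕b5⊕b6⊕b7 = 1⊕1⊕0⊕1 = 1
Syndrome (s4...s1) = 110 → position 6.
Flip bit 6: corrected codeword = 1111111
Data bits at positions 3,5,6,7: 1111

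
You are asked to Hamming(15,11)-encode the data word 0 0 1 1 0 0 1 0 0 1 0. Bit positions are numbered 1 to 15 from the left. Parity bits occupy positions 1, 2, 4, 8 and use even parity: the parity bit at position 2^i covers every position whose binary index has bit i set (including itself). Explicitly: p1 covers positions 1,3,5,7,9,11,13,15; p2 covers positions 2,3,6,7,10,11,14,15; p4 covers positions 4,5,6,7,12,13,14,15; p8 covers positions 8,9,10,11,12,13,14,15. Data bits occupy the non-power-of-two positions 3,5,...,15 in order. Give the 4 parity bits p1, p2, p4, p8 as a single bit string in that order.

Place data bits at non-power-of-two positions: b3=0, b5=0, b6=1, b7=1, b9=0, b10=0, b11=1, b12=0, b13=0, b14=1, b15=0.
p1 = XOR of data positions {3,5,7,9,11,13,15} = 0⊕0⊕1⊕0⊕1⊕0⊕0 = 0
p2 = XOR of data positions {3,6,7,10,11,14,15} = 0⊕1⊕1⊕0⊕1⊕1⊕0 = 0
p4 = XOR of data positions {5,6,7,12,13,14,15} = 0⊕1⊕1⊕0⊕0⊕1⊕0 = 1
p8 = XOR of data positions {9,10,11,12,13,14,15} = 0⊕0⊕1⊕0⊕0⊕1⊕0 = 0
Parity bits p1,p2,p4,p8 = 0010

0010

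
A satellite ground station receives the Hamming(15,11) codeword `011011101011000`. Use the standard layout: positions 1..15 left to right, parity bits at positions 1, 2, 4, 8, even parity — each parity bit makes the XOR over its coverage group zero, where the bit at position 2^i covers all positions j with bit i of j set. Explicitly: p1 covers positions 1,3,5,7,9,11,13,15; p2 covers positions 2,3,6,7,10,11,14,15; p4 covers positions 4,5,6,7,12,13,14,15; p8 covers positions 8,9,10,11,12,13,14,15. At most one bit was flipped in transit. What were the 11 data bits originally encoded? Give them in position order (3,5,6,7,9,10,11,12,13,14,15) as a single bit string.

11111001000

s1: b1⊕b3⊕b5⊕b7⊕b9⊕b11⊕b13⊕b15 = 0⊕1⊕1⊕1⊕1⊕1⊕0⊕0 = 1
s2: b2⊕b3⊕b6⊕b7⊕b10⊕b11⊕b14⊕b15 = 1⊕1⊕1⊕1⊕0⊕1⊕0⊕0 = 1
s4: b4⊕b5⊕b6⊕b7⊕b12⊕b13⊕b14⊕b15 = 0⊕1⊕1⊕1⊕1⊕0⊕0⊕0 = 0
s8: b8⊕b9⊕b10⊕b11⊕b12⊕b13⊕b14⊕b15 = 0⊕1⊕0⊕1⊕1⊕0⊕0⊕0 = 1
Syndrome (s8...s1) = 1011 → position 11.
Flip bit 11: corrected codeword = 011011101001000
Data bits at positions 3,5,6,7,9,10,11,12,13,14,15: 11111001000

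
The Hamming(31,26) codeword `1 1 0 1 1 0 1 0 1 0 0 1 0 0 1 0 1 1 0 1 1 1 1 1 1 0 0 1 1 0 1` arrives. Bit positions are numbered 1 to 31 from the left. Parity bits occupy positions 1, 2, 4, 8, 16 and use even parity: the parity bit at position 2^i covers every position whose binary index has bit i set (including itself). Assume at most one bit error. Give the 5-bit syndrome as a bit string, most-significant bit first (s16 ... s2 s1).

10011

s1: b1⊕b3⊕b5⊕b7⊕b9⊕b11⊕b13⊕b15⊕b17⊕b19⊕b21⊕b23⊕b25⊕b27⊕b29⊕b31 = 1⊕0⊕1⊕1⊕1⊕0⊕0⊕1⊕1⊕0⊕1⊕1⊕1⊕0⊕1⊕1 = 1
s2: b2⊕b3⊕b6⊕b7⊕b10⊕b11⊕b14⊕b15⊕b18⊕b19⊕b22⊕b23⊕b26⊕b27⊕b30⊕b31 = 1⊕0⊕0⊕1⊕0⊕0⊕0⊕1⊕1⊕0⊕1⊕1⊕0⊕0⊕0⊕1 = 1
s4: b4⊕b5⊕b6⊕b7⊕b12⊕b13⊕b14⊕b15⊕b20⊕b21⊕b22⊕b23⊕b28⊕b29⊕b30⊕b31 = 1⊕1⊕0⊕1⊕1⊕0⊕0⊕1⊕1⊕1⊕1⊕1⊕1⊕1⊕0⊕1 = 0
s8: b8⊕b9⊕b10⊕b11⊕b12⊕b13⊕b14⊕b15⊕b24⊕b25⊕b26⊕b27⊕b28⊕b29⊕b30⊕b31 = 0⊕1⊕0⊕0⊕1⊕0⊕0⊕1⊕1⊕1⊕0⊕0⊕1⊕1⊕0⊕1 = 0
s16: b16⊕b17⊕b18⊕b19⊕b20⊕b21⊕b22⊕b23⊕b24⊕b25⊕b26⊕b27⊕b28⊕b29⊕b30⊕b31 = 0⊕1⊕1⊕0⊕1⊕1⊕1⊕1⊕1⊕1⊕0⊕0⊕1⊕1⊕0⊕1 = 1
Syndrome (s16...s1) = 10011 → position 19.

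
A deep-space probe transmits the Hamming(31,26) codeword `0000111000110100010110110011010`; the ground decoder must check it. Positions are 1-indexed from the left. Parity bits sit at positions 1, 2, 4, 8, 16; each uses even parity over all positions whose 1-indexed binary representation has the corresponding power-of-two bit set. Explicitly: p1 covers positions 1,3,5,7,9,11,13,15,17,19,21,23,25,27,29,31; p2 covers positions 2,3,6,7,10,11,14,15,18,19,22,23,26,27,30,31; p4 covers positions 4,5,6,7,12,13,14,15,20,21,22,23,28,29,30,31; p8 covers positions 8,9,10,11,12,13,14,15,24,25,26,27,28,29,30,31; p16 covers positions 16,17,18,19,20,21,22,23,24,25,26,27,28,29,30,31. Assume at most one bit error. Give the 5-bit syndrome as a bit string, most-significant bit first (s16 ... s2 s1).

s1: b1⊕b3⊕b5⊕b7⊕b9⊕b11⊕b13⊕b15⊕b17⊕b19⊕b21⊕b23⊕b25⊕b27⊕b29⊕b31 = 0⊕0⊕1⊕1⊕0⊕1⊕0⊕0⊕0⊕0⊕1⊕1⊕0⊕1⊕0⊕0 = 0
s2: b2⊕b3⊕b6⊕b7⊕b10⊕b11⊕b14⊕b15⊕b18⊕b19⊕b22⊕b23⊕b26⊕b27⊕b30⊕b31 = 0⊕0⊕1⊕1⊕0⊕1⊕1⊕0⊕1⊕0⊕0⊕1⊕0⊕1⊕1⊕0 = 0
s4: b4⊕b5⊕b6⊕b7⊕b12⊕b13⊕b14⊕b15⊕b20⊕b21⊕b22⊕b23⊕b28⊕b29⊕b30⊕b31 = 0⊕1⊕1⊕1⊕1⊕0⊕1⊕0⊕1⊕1⊕0⊕1⊕1⊕0⊕1⊕0 = 0
s8: b8⊕b9⊕b10⊕b11⊕b12⊕b13⊕b14⊕b15⊕b24⊕b25⊕b26⊕b27⊕b28⊕b29⊕b30⊕b31 = 0⊕0⊕0⊕1⊕1⊕0⊕1⊕0⊕1⊕0⊕0⊕1⊕1⊕0⊕1⊕0 = 1
s16: b16⊕b17⊕b18⊕b19⊕b20⊕b21⊕b22⊕b23⊕b24⊕b25⊕b26⊕b27⊕b28⊕b29⊕b30⊕b31 = 0⊕0⊕1⊕0⊕1⊕1⊕0⊕1⊕1⊕0⊕0⊕1⊕1⊕0⊕1⊕0 = 0
Syndrome (s16...s1) = 01000 → position 8.

01000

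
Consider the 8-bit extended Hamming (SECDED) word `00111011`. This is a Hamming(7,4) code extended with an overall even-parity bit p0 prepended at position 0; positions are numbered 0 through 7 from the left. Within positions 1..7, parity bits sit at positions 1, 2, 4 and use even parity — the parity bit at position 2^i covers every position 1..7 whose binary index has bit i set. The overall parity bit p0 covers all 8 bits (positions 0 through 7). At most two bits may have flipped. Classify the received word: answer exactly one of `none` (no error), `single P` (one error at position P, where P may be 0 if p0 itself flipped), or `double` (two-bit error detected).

s1: b1⊕b3⊕b5⊕b7 = 0⊕1⊕0⊕1 = 0
s2: b2⊕b3⊕b6⊕b7 = 1⊕1⊕1⊕1 = 0
s4: b4⊕b5⊕b6⊕b7 = 1⊕0⊕1⊕1 = 1
Syndrome (s4...s1) = 100 → position 4.
Overall parity (XOR of all 8 bits, including p0): 0⊕0⊕1⊕1⊕1⊕0⊕1⊕1 = 1
Overall=1, syndrome position=4 → single-bit error at position 4.

single 4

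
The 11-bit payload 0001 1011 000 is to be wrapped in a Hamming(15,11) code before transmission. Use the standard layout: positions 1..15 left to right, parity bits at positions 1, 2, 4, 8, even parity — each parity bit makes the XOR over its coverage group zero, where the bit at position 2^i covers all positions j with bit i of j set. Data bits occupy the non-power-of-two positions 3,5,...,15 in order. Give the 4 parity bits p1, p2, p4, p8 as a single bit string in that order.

Place data bits at non-power-of-two positions: b3=0, b5=0, b6=0, b7=1, b9=1, b10=0, b11=1, b12=1, b13=0, b14=0, b15=0.
p1 = XOR of data positions {3,5,7,9,11,13,15} = 0⊕0⊕1⊕1⊕1⊕0⊕0 = 1
p2 = XOR of data positions {3,6,7,10,11,14,15} = 0⊕0⊕1⊕0⊕1⊕0⊕0 = 0
p4 = XOR of data positions {5,6,7,12,13,14,15} = 0⊕0⊕1⊕1⊕0⊕0⊕0 = 0
p8 = XOR of data positions {9,10,11,12,13,14,15} = 1⊕0⊕1⊕1⊕0⊕0⊕0 = 1
Parity bits p1,p2,p4,p8 = 1001

1001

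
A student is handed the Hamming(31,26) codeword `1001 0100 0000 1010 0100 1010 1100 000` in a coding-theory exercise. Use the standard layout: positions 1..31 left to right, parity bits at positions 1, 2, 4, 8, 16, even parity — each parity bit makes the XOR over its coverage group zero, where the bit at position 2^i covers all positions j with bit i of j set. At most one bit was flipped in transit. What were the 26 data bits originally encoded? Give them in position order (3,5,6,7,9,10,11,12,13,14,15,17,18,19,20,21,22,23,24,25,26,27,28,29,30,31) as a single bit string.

00100000101000010101100000

s1: b1⊕b3⊕b5⊕b7⊕b9⊕b11⊕b13⊕b15⊕b17⊕b19⊕b21⊕b23⊕b25⊕b27⊕b29⊕b31 = 1⊕0⊕0⊕0⊕0⊕0⊕1⊕1⊕0⊕0⊕1⊕1⊕1⊕0⊕0⊕0 = 0
s2: b2⊕b3⊕b6⊕b7⊕b10⊕b11⊕b14⊕b15⊕b18⊕b19⊕b22⊕b23⊕b26⊕b27⊕b30⊕b31 = 0⊕0⊕1⊕0⊕0⊕0⊕0⊕1⊕1⊕0⊕0⊕1⊕1⊕0⊕0⊕0 = 1
s4: b4⊕b5⊕b6⊕b7⊕b12⊕b13⊕b14⊕b15⊕b20⊕b21⊕b22⊕b23⊕b28⊕b29⊕b30⊕b31 = 1⊕0⊕1⊕0⊕0⊕1⊕0⊕1⊕0⊕1⊕0⊕1⊕0⊕0⊕0⊕0 = 0
s8: b8⊕b9⊕b10⊕b11⊕b12⊕b13⊕b14⊕b15⊕b24⊕b25⊕b26⊕b27⊕b28⊕b29⊕b30⊕b31 = 0⊕0⊕0⊕0⊕0⊕1⊕0⊕1⊕0⊕1⊕1⊕0⊕0⊕0⊕0⊕0 = 0
s16: b16⊕b17⊕b18⊕b19⊕b20⊕b21⊕b22⊕b23⊕b24⊕b25⊕b26⊕b27⊕b28⊕b29⊕b30⊕b31 = 0⊕0⊕1⊕0⊕0⊕1⊕0⊕1⊕0⊕1⊕1⊕0⊕0⊕0⊕0⊕0 = 1
Syndrome (s16...s1) = 10010 → position 18.
Flip bit 18: corrected codeword = 1001010000001010000010101100000
Data bits at positions 3,5,6,7,9,10,11,12,13,14,15,17,18,19,20,21,22,23,24,25,26,27,28,29,30,31: 00100000101000010101100000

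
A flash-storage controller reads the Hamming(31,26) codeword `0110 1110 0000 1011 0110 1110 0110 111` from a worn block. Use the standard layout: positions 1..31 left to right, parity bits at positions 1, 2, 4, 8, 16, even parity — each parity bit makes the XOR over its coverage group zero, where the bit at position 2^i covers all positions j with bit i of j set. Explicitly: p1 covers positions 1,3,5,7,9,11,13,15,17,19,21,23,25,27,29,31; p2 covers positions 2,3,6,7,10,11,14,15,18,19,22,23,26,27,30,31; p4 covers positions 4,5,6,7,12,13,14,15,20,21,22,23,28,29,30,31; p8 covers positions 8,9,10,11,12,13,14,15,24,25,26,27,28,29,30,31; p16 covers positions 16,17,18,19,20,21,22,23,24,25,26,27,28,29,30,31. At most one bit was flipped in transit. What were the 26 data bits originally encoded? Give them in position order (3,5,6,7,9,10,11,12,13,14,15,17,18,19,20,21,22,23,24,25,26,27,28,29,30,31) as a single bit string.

11110000101011011100110110

s1: b1⊕b3⊕b5⊕b7⊕b9⊕b11⊕b13⊕b15⊕b17⊕b19⊕b21⊕b23⊕b25⊕b27⊕b29⊕b31 = 0⊕1⊕1⊕1⊕0⊕0⊕1⊕1⊕0⊕1⊕1⊕1⊕0⊕1⊕1⊕1 = 1
s2: b2⊕b3⊕b6⊕b7⊕b10⊕b11⊕b14⊕b15⊕b18⊕b19⊕b22⊕b23⊕b26⊕b27⊕b30⊕b31 = 1⊕1⊕1⊕1⊕0⊕0⊕0⊕1⊕1⊕1⊕1⊕1⊕1⊕1⊕1⊕1 = 1
s4: b4⊕b5⊕b6⊕b7⊕b12⊕b13⊕b14⊕b15⊕b20⊕b21⊕b22⊕b23⊕b28⊕b29⊕b30⊕b31 = 0⊕1⊕1⊕1⊕0⊕1⊕0⊕1⊕0⊕1⊕1⊕1⊕0⊕1⊕1⊕1 = 1
s8: b8⊕b9⊕b10⊕b11⊕b12⊕b13⊕b14⊕b15⊕b24⊕b25⊕b26⊕b27⊕b28⊕b29⊕b30⊕b31 = 0⊕0⊕0⊕0⊕0⊕1⊕0⊕1⊕0⊕0⊕1⊕1⊕0⊕1⊕1⊕1 = 1
s16: b16⊕b17⊕b18⊕b19⊕b20⊕b21⊕b22⊕b23⊕b24⊕b25⊕b26⊕b27⊕b28⊕b29⊕b30⊕b31 = 1⊕0⊕1⊕1⊕0⊕1⊕1⊕1⊕0⊕0⊕1⊕1⊕0⊕1⊕1⊕1 = 1
Syndrome (s16...s1) = 11111 → position 31.
Flip bit 31: corrected codeword = 0110111000001011011011100110110
Data bits at positions 3,5,6,7,9,10,11,12,13,14,15,17,18,19,20,21,22,23,24,25,26,27,28,29,30,31: 11110000101011011100110110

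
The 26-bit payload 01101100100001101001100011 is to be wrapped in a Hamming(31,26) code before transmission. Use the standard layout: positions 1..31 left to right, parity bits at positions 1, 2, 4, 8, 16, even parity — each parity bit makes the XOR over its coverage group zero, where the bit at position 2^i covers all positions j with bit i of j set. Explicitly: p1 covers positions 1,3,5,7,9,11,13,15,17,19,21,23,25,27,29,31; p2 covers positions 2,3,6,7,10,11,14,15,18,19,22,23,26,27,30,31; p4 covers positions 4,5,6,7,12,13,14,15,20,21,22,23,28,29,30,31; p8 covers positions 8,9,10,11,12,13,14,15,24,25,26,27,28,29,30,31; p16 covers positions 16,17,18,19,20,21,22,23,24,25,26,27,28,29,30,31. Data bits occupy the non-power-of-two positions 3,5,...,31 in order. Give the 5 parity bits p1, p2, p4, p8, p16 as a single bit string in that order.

01111

Place data bits at non-power-of-two positions: b3=0, b5=1, b6=1, b7=0, b9=1, b10=1, b11=0, b12=0, b13=1, b14=0, b15=0, b17=0, b18=0, b19=1, b20=1, b21=0, b22=1, b23=0, b24=0, b25=1, b26=1, b27=0, b28=0, b29=0, b30=1, b31=1.
p1 = XOR of data positions {3,5,7,9,11,13,15,17,19,21,23,25,27,29,31} = 0⊕1⊕0⊕1⊕0⊕1⊕0⊕0⊕1⊕0⊕0⊕1⊕0⊕0⊕1 = 0
p2 = XOR of data positions {3,6,7,10,11,14,15,18,19,22,23,26,27,30,31} = 0⊕1⊕0⊕1⊕0⊕0⊕0⊕0⊕1⊕1⊕0⊕1⊕0⊕1⊕1 = 1
p4 = XOR of data positions {5,6,7,12,13,14,15,20,21,22,23,28,29,30,31} = 1⊕1⊕0⊕0⊕1⊕0⊕0⊕1⊕0⊕1⊕0⊕0⊕0⊕1⊕1 = 1
p8 = XOR of data positions {9,10,11,12,13,14,15,24,25,26,27,28,29,30,31} = 1⊕1⊕0⊕0⊕1⊕0⊕0⊕0⊕1⊕1⊕0⊕0⊕0⊕1⊕1 = 1
p16 = XOR of data positions {17,18,19,20,21,22,23,24,25,26,27,28,29,30,31} = 0⊕0⊕1⊕1⊕0⊕1⊕0⊕0⊕1⊕1⊕0⊕0⊕0⊕1⊕1 = 1
Parity bits p1,p2,p4,p8,p16 = 01111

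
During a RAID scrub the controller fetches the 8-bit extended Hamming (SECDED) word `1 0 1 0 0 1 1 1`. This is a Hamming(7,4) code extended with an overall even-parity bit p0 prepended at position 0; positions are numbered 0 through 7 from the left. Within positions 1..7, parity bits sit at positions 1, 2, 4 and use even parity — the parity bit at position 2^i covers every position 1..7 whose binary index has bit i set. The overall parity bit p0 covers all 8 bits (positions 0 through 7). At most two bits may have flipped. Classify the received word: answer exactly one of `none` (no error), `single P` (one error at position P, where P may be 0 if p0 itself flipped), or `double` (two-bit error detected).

single 6

s1: b1⊕b3⊕b5⊕b7 = 0⊕0⊕1⊕1 = 0
s2: b2⊕b3⊕b6⊕b7 = 1⊕0⊕1⊕1 = 1
s4: b4⊕b5⊕b6⊕b7 = 0⊕1⊕1⊕1 = 1
Syndrome (s4...s1) = 110 → position 6.
Overall parity (XOR of all 8 bits, including p0): 1⊕0⊕1⊕0⊕0⊕1⊕1⊕1 = 1
Overall=1, syndrome position=6 → single-bit error at position 6.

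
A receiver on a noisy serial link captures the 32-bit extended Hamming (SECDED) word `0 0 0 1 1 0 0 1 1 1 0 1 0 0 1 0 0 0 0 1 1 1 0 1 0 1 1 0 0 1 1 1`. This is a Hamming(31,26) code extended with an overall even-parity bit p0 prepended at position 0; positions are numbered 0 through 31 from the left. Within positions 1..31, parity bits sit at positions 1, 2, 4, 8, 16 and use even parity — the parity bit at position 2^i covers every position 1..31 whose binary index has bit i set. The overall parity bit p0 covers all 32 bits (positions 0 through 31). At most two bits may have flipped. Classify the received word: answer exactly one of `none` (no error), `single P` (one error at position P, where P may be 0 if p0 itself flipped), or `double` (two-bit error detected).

double

s1: b1⊕b3⊕b5⊕b7⊕b9⊕b11⊕b13⊕b15⊕b17⊕b19⊕b21⊕b23⊕b25⊕b27⊕b29⊕b31 = 0⊕1⊕0⊕1⊕1⊕1⊕0⊕0⊕0⊕1⊕1⊕1⊕1⊕0⊕1⊕1 = 0
s2: b2⊕b3⊕b6⊕b7⊕b10⊕b11⊕b14⊕b15⊕b18⊕b19⊕b22⊕b23⊕b26⊕b27⊕b30⊕b31 = 0⊕1⊕0⊕1⊕0⊕1⊕1⊕0⊕0⊕1⊕0⊕1⊕1⊕0⊕1⊕1 = 1
s4: b4⊕b5⊕b6⊕b7⊕b12⊕b13⊕b14⊕b15⊕b20⊕b21⊕b22⊕b23⊕b28⊕b29⊕b30⊕b31 = 1⊕0⊕0⊕1⊕0⊕0⊕1⊕0⊕1⊕1⊕0⊕1⊕0⊕1⊕1⊕1 = 1
s8: b8⊕b9⊕b10⊕b11⊕b12⊕b13⊕b14⊕b15⊕b24⊕b25⊕b26⊕b27⊕b28⊕b29⊕b30⊕b31 = 1⊕1⊕0⊕1⊕0⊕0⊕1⊕0⊕0⊕1⊕1⊕0⊕0⊕1⊕1⊕1 = 1
s16: b16⊕b17⊕b18⊕b19⊕b20⊕b21⊕b22⊕b23⊕b24⊕b25⊕b26⊕b27⊕b28⊕b29⊕b30⊕b31 = 0⊕0⊕0⊕1⊕1⊕1⊕0⊕1⊕0⊕1⊕1⊕0⊕0⊕1⊕1⊕1 = 1
Syndrome (s16...s1) = 11110 → position 30.
Overall parity (XOR of all 32 bits, including p0): 0⊕0⊕0⊕1⊕1⊕0⊕0⊕1⊕1⊕1⊕0⊕1⊕0⊕0⊕1⊕0⊕0⊕0⊕0⊕1⊕1⊕1⊕0⊕1⊕0⊕1⊕1⊕0⊕0⊕1⊕1⊕1 = 0
Overall=0, syndrome position=30 → double-bit error detected (uncorrectable).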